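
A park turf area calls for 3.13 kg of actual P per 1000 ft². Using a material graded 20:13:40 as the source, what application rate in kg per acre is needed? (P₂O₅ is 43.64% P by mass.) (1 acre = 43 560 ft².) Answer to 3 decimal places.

2403.279 kg of product per acre

As P₂O₅: 3.13 / 0.4364 = 7.17232 kg per 1000 ft².
Product per 1000 ft² = 7.17232 / 13% = 55.1717 kg.
Convert to per acre: 55.1717 × 43.56 = 2403.2786 kg.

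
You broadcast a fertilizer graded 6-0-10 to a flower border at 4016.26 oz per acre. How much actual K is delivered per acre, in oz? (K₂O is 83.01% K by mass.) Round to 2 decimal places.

K₂O per acre = 4016.26 × 10% = 401.626 oz.
Elemental K = 401.626 × 0.8301 = 333.3897 oz per acre.

333.39 oz K per acre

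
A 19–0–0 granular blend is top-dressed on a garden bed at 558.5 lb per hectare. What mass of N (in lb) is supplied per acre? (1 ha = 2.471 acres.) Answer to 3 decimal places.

42.944 lb N per acre

nitrogen per hectare = 558.5 × 19% = 106.115 lb.
Convert to per acre: 106.115 × 0.404694 = 42.9442 lb.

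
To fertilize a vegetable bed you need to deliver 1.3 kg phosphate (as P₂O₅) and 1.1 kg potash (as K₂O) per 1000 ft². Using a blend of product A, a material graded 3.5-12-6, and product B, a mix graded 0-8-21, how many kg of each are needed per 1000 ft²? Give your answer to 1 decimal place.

Per-1000 ft² balance (a = product A, b = product B):
P₂O₅: 0.12·a + 0.08·b = 1.3
K₂O: 0.06·a + 0.21·b = 1.1
Eliminate b: (row1) − 0.08/0.21·(row2) → 0.0971429·a = 0.880952, so a = 9.06863.
Then b = (1.1 − 0.06·9.06863) / 0.21 = 2.64706.

9.1 kg product A, 2.6 kg product B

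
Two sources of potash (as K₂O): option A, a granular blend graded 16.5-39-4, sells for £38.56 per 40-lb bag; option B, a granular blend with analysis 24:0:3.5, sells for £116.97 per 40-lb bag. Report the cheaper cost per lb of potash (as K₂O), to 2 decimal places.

option A: K₂O per bag = 40 × 4% = 1.6 lb; cost = 38.56 / 1.6 = £24.1000/lb K₂O.
option B: K₂O per bag = 40 × 3.5% = 1.4 lb; cost = 116.97 / 1.4 = £83.5500/lb K₂O.
option A is cheaper.

£24.10 per lb K₂O (option A)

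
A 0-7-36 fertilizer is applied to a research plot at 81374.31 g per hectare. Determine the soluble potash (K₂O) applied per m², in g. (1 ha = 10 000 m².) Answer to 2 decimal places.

2.93 g K₂O per sq m

K₂O per hectare = 81374.31 × 36% = 29294.8 g.
Convert to per m²: 29294.8 × 0.0001 = 2.92948 g.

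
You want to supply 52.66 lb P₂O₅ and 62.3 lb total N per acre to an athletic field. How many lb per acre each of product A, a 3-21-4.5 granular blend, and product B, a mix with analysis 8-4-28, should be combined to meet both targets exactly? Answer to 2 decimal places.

Per-acre balance (a = product A, b = product B):
P₂O₅: 0.21·a + 0.04·b = 52.66
N: 0.03·a + 0.08·b = 62.3
From row1: a = (52.66 − 0.04·b) / 0.21.
Into row2: 0.03·(52.66 − 0.04·b)/0.21 + 0.08·b = 62.3 → b = 737.3846, a = 110.308.

110.31 lb product A, 737.38 lb product B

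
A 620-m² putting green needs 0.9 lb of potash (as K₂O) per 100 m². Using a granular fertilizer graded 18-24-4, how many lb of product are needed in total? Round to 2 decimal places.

Product per 100 m² = 0.9 / 4% = 22.5 lb.
Total product = 22.5 × 620 / 100 = 139.5 lb.

139.50 lb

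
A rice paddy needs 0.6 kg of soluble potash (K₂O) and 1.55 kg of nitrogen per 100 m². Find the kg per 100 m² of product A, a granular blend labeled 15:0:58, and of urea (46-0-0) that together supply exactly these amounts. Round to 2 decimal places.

Per-100 m² balance (a = product A, b = urea):
K₂O: 0.58·a + 0·b = 0.6
N: 0.15·a + 0.46·b = 1.55
From row1: a = (0.6 − 0·b) / 0.58.
Into row2: 0.15·(0.6 − 0·b)/0.58 + 0.46·b = 1.55 → b = 3.03223, a = 1.03448.

1.03 kg product A, 3.03 kg urea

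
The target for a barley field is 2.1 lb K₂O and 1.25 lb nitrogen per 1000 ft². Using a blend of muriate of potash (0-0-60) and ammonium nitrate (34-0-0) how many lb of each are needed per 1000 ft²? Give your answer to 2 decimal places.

With a, b = lb per 1000 ft² of muriate of potash and ammonium nitrate:
K₂O: 0.6·a + 0·b = 2.1
N: 0·a + 0.34·b = 1.25
Solving simultaneously: a = 3.5, b = 3.67647.

3.50 lb muriate of potash, 3.68 lb ammonium nitrate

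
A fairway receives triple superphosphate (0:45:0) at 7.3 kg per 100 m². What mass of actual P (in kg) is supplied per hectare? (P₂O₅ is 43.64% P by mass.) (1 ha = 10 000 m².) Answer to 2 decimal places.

P₂O₅ per 100 m² = 7.3 × 45% = 3.285 kg.
Elemental P = 3.285 × 0.4364 = 1.43357 kg per 100 m².
Convert to per hectare: 1.43357 × 100 = 143.357 kg.

143.36 kg P per hectare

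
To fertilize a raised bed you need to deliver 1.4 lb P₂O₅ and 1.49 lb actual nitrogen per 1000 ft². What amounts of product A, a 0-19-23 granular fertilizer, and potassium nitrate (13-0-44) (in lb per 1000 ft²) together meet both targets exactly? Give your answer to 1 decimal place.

With a, b = lb per 1000 ft² of product A and potassium nitrate:
P₂O₅: 0.19·a + 0·b = 1.4
N: 0·a + 0.13·b = 1.49
Solving simultaneously: a = 7.36842, b = 11.4615.

7.4 lb product A, 11.5 lb potassium nitrate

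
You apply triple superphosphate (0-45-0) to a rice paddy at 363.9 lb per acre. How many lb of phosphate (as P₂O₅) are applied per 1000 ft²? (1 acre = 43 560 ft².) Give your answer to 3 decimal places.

3.759 lb P₂O₅ per thousand sq ft

P₂O₅ per acre = 363.9 × 45% = 163.755 lb.
Convert to per 1000 ft²: 163.755 × 0.0229568 = 3.7593 lb.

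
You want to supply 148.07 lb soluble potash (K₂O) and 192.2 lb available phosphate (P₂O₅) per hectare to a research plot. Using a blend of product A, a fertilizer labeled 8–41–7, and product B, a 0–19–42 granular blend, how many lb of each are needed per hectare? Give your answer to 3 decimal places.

Per-hectare balance (a = product A, b = product B):
K₂O: 0.07·a + 0.42·b = 148.07
P₂O₅: 0.41·a + 0.19·b = 192.2
Eliminate a: (row1) − 0.07/0.41·(row2) → 0.387561·b = 115.255, so b = 297.3864.
Back-substitute: a = (148.07 − 0.42·297.3864) / 0.07 = 330.9673.

330.967 lb product A, 297.386 lb product B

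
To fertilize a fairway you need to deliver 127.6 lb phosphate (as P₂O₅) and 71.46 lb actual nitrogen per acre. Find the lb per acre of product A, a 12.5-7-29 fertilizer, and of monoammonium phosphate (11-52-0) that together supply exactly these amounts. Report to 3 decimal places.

Per-acre balance (a = product A, b = monoammonium phosphate):
P₂O₅: 0.07·a + 0.52·b = 127.6
N: 0.125·a + 0.11·b = 71.46
Eliminate a: (row1) − 0.07/0.125·(row2) → 0.4584·b = 87.5824, so b = 191.0611.
Back-substitute: a = (127.6 − 0.52·191.0611) / 0.07 = 403.5462.

403.546 lb product A, 191.061 lb monoammonium phosphate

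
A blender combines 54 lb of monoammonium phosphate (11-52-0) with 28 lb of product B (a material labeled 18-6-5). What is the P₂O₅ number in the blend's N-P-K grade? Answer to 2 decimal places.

36.29% P₂O₅

Total mass = 54 + 28 = 82 lb.
P₂O₅ mass = 52%×54 + 6%×28 = 29.76 lb.
% P₂O₅ = 29.76 / 82 = 36.2927%.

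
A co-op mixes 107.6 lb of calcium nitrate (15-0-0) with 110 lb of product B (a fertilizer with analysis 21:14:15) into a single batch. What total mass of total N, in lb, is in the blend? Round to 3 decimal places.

N mass = 15%×107.6 + 21%×110 = 39.24 lb.

39.240 lb N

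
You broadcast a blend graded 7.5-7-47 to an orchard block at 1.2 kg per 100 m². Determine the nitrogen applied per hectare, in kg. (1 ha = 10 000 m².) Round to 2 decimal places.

9.00 kg N per hectare

nitrogen per 100 m² = 1.2 × 7.5% = 0.09 kg.
Convert to per hectare: 0.09 × 100 = 9 kg.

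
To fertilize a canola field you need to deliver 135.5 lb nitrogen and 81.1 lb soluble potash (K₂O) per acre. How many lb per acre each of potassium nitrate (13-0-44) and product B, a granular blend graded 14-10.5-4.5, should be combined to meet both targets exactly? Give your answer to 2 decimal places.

94.29 lb potassium nitrate, 880.30 lb product B

Per-acre balance (a = potassium nitrate, b = product B):
N: 0.13·a + 0.14·b = 135.5
K₂O: 0.44·a + 0.045·b = 81.1
Eliminate a: (row1) − 0.13/0.44·(row2) → 0.126705·b = 111.539, so b = 880.3049.
Back-substitute: a = (135.5 − 0.14·880.3049) / 0.13 = 94.287.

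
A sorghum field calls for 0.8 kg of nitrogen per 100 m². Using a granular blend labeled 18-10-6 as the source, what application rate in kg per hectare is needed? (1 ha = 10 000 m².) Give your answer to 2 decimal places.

Product per 100 m² = 0.8 / 18% = 4.44444 kg.
Convert to per hectare: 4.44444 × 100 = 444.444 kg.

444.44 kg of product per hectare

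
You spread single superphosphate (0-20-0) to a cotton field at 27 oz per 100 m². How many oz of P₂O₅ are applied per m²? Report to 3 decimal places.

0.054 oz P₂O₅ per sq m

P₂O₅ per 100 m² = 27 × 20% = 5.4 oz.
Convert to per m²: 5.4 × 0.01 = 0.054 oz.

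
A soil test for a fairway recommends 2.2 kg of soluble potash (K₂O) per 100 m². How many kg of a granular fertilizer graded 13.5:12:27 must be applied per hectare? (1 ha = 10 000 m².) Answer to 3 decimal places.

814.815 kg of product per hectare

Product per 100 m² = 2.2 / 27% = 8.14815 kg.
Convert to per hectare: 8.14815 × 100 = 814.8148 kg.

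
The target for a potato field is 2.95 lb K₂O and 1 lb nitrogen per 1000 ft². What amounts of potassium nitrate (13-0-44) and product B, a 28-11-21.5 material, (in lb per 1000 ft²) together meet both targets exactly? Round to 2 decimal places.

Let a = lb of potassium nitrate, b = lb of product B (per 1000 ft²).
K₂O: 0.44·a + 0.215·b = 2.95
N: 0.13·a + 0.28·b = 1
From row1: a = (2.95 − 0.215·b) / 0.44.
Into row2: 0.13·(2.95 − 0.215·b)/0.44 + 0.28·b = 1 → b = 0.593176, a = 6.4147.

6.41 lb potassium nitrate, 0.59 lb product B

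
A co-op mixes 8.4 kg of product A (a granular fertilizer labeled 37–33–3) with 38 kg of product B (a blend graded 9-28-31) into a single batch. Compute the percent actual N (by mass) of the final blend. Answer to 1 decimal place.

14.1% N

Total mass = 8.4 + 38 = 46.4 kg.
N mass = 37%×8.4 + 9%×38 = 6.528 kg.
% N = 6.528 / 46.4 = 14.069%.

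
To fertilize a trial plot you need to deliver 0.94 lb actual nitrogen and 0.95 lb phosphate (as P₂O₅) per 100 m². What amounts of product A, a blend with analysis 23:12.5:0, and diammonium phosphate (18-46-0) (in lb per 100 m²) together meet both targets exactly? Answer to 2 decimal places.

3.14 lb product A, 1.21 lb diammonium phosphate

Let a = lb of product A, b = lb of diammonium phosphate (per 100 m²).
N: 0.23·a + 0.18·b = 0.94
P₂O₅: 0.125·a + 0.46·b = 0.95
From row1: a = (0.94 − 0.18·b) / 0.23.
Into row2: 0.125·(0.94 − 0.18·b)/0.23 + 0.46·b = 0.95 → b = 1.21248, a = 3.13806.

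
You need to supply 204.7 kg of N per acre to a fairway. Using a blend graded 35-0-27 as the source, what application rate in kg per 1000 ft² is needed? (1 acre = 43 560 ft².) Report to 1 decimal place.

Product per acre = 204.7 / 35% = 584.857 kg.
Convert to per 1000 ft²: 584.857 × 0.0229568 = 13.4265 kg.

13.4 kg of product per thousand sq ft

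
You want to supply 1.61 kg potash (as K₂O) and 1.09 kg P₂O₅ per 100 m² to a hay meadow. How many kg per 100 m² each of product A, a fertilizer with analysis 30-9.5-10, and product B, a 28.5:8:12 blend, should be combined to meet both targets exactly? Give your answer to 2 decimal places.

0.59 kg product A, 12.93 kg product B

Let a = kg of product A, b = kg of product B (per 100 m²).
K₂O: 0.1·a + 0.12·b = 1.61
P₂O₅: 0.095·a + 0.08·b = 1.09
Eliminate b: (row1) − 0.12/0.08·(row2) → -0.0425·a = -0.025, so a = 0.588235.
Then b = (1.09 − 0.095·0.588235) / 0.08 = 12.9265.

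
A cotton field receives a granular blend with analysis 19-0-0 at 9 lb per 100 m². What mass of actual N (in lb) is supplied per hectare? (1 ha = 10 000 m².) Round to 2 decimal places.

nitrogen per 100 m² = 9 × 19% = 1.71 lb.
Convert to per hectare: 1.71 × 100 = 171 lb.

171.00 lb N per hectare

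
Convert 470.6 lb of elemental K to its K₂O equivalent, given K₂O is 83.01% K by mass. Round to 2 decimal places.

566.92 lb K₂O

K₂O = 470.6 / 0.8301 = 566.9196 lb.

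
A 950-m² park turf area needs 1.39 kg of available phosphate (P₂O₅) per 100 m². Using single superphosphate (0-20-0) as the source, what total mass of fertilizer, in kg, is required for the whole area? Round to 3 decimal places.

66.025 kg

Product per 100 m² = 1.39 / 20% = 6.95 kg.
Total product = 6.95 × 950 / 100 = 66.025 kg.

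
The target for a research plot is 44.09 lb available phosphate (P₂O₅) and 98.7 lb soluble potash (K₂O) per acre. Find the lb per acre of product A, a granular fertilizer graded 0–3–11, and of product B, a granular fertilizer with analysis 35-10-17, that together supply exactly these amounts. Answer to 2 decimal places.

402.49 lb product A, 320.15 lb product B

Per-acre balance (a = product A, b = product B):
P₂O₅: 0.03·a + 0.1·b = 44.09
K₂O: 0.11·a + 0.17·b = 98.7
From row1: a = (44.09 − 0.1·b) / 0.03.
Into row2: 0.11·(44.09 − 0.1·b)/0.03 + 0.17·b = 98.7 → b = 320.153, a = 402.492.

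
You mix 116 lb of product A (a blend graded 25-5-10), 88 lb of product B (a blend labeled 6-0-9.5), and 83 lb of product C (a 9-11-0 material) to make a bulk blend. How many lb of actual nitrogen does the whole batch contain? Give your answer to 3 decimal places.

41.750 lb N

N mass = 25%×116 + 6%×88 + 9%×83 = 41.75 lb.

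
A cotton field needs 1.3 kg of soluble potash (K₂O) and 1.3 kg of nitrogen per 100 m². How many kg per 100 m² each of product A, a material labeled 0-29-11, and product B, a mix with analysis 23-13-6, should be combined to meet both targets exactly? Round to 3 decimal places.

Let a = kg of product A, b = kg of product B (per 100 m²).
K₂O: 0.11·a + 0.06·b = 1.3
N: 0·a + 0.23·b = 1.3
Solving simultaneously: a = 8.73518, b = 5.65217.

8.735 kg product A, 5.652 kg product B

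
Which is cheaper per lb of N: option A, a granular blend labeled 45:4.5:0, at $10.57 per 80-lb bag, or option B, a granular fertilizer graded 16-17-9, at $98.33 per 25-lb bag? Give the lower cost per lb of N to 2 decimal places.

$0.29 per lb N (option A)

option A: N per bag = 80 × 45% = 36 lb; cost = 10.57 / 36 = $0.2936/lb N.
option B: N per bag = 25 × 16% = 4 lb; cost = 98.33 / 4 = $24.5825/lb N.
option A is cheaper.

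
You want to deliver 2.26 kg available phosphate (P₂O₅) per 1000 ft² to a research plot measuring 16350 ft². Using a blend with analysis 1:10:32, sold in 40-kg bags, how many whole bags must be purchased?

Product per 1000 ft² = 2.26 / 10% = 22.6 kg.
Total product = 22.6 × 16350 / 1000 = 369.51 kg.
Bags = ⌈369.51 / 40⌉ = 10.

10 bags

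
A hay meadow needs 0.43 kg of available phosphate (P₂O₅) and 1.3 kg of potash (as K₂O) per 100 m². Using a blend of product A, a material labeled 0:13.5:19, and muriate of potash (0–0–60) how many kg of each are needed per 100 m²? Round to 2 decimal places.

3.19 kg product A, 1.16 kg muriate of potash

Per-100 m² balance (a = product A, b = muriate of potash):
P₂O₅: 0.135·a + 0·b = 0.43
K₂O: 0.19·a + 0.6·b = 1.3
Eliminate a: (row1) − 0.135/0.19·(row2) → -0.426316·b = -0.493684, so b = 1.15802.
Back-substitute: a = (0.43 − 0·1.15802) / 0.135 = 3.18519.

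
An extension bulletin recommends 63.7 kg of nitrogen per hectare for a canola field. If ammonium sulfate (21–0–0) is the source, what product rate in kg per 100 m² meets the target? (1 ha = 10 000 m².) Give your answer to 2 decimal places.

Product per hectare = 63.7 / 21% = 303.333 kg.
Convert to per 100 m²: 303.333 × 0.01 = 3.03333 kg.

3.03 kg of product per hundred sq m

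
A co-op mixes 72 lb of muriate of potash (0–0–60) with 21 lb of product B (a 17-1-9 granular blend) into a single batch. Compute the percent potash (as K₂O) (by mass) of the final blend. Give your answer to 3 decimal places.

Total mass = 72 + 21 = 93 lb.
K₂O mass = 60%×72 + 9%×21 = 45.09 lb.
% K₂O = 45.09 / 93 = 48.4839%.

48.484% K₂O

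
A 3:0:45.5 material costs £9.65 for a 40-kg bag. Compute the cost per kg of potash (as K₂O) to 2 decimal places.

K₂O in bag = 40 × 45.5% = 18.2 kg.
Cost per kg K₂O = £9.65 / 18.2 = £0.5302.

£0.53 per kg K₂O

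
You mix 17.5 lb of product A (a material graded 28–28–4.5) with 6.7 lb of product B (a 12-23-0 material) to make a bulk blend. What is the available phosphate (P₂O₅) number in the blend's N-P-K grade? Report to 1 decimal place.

Total mass = 17.5 + 6.7 = 24.2 lb.
P₂O₅ mass = 28%×17.5 + 23%×6.7 = 6.441 lb.
% P₂O₅ = 6.441 / 24.2 = 26.6157%.

26.6% P₂O₅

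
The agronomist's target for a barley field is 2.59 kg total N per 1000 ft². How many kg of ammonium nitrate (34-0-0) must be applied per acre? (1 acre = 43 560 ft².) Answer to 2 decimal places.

Product per 1000 ft² = 2.59 / 34% = 7.61765 kg.
Convert to per acre: 7.61765 × 43.56 = 331.8247 kg.

331.82 kg of product per acre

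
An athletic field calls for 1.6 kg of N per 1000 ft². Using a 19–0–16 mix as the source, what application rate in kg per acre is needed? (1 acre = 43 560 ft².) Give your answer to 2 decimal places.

Product per 1000 ft² = 1.6 / 19% = 8.42105 kg.
Convert to per acre: 8.42105 × 43.56 = 366.821 kg.

366.82 kg of product per acre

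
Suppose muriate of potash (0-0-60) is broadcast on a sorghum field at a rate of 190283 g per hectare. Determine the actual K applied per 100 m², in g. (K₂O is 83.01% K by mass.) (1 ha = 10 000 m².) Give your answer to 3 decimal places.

K₂O per hectare = 190283 × 60% = 114170 g.
Elemental K = 114170 × 0.8301 = 94772.4 g per hectare.
Convert to per 100 m²: 94772.4 × 0.01 = 947.7235 g.

947.724 g K per hundred sq m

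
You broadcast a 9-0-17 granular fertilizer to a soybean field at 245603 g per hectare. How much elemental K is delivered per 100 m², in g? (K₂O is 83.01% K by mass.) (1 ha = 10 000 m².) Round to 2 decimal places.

346.59 g K per hundred sq m

K₂O per hectare = 245603 × 17% = 41752.5 g.
Elemental K = 41752.5 × 0.8301 = 34658.8 g per hectare.
Convert to per 100 m²: 34658.8 × 0.01 = 346.588 g.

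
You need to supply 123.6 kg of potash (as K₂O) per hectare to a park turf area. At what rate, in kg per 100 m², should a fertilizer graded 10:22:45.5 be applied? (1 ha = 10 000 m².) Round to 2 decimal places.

Product per hectare = 123.6 / 45.5% = 271.648 kg.
Convert to per 100 m²: 271.648 × 0.01 = 2.71648 kg.

2.72 kg of product per hundred sq m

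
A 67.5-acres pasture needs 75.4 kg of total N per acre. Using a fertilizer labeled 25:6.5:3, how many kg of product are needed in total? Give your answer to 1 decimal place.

20358.0 kg

Product per acre = 75.4 / 25% = 301.6 kg.
Total product = 301.6 × 67.5 = 20358 kg.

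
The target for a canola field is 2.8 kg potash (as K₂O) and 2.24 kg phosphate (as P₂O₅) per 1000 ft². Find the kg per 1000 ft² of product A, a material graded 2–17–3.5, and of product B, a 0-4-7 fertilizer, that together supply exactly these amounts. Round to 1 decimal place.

4.3 kg product A, 37.9 kg product B

Let a = kg of product A, b = kg of product B (per 1000 ft²).
K₂O: 0.035·a + 0.07·b = 2.8
P₂O₅: 0.17·a + 0.04·b = 2.24
Eliminate b: (row1) − 0.07/0.04·(row2) → -0.2625·a = -1.12, so a = 4.26667.
Then b = (2.24 − 0.17·4.26667) / 0.04 = 37.8667.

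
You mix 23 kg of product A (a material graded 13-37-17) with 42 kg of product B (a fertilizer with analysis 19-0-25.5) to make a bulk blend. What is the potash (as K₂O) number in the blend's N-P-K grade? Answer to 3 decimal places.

Total mass = 23 + 42 = 65 kg.
K₂O mass = 17%×23 + 25.5%×42 = 14.62 kg.
% K₂O = 14.62 / 65 = 22.4923%.

22.492% K₂O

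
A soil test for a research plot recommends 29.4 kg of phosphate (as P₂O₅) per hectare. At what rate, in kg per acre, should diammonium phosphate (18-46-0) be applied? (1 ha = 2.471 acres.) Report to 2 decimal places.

25.87 kg of product per acre

Product per hectare = 29.4 / 46% = 63.913 kg.
Convert to per acre: 63.913 × 0.404694 = 25.8653 kg.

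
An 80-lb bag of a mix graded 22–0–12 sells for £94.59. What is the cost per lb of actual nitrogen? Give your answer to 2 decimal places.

N in bag = 80 × 22% = 17.6 lb.
Cost per lb N = £94.59 / 17.6 = £5.3744.

£5.37 per lb N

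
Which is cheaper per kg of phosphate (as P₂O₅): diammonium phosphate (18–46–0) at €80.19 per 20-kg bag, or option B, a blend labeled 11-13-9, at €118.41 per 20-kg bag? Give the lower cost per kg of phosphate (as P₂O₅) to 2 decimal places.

diammonium phosphate: P₂O₅ per bag = 20 × 46% = 9.2 kg; cost = 80.19 / 9.2 = €8.7163/kg P₂O₅.
option B: P₂O₅ per bag = 20 × 13% = 2.6 kg; cost = 118.41 / 2.6 = €45.5423/kg P₂O₅.
diammonium phosphate is cheaper.

€8.72 per kg P₂O₅ (diammonium phosphate)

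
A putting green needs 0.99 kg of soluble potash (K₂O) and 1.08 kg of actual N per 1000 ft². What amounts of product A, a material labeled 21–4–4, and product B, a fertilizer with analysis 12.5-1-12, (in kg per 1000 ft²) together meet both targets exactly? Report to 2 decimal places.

0.29 kg product A, 8.15 kg product B

With a, b = kg per 1000 ft² of product A and product B:
K₂O: 0.04·a + 0.12·b = 0.99
N: 0.21·a + 0.125·b = 1.08
From row1: a = (0.99 − 0.12·b) / 0.04.
Into row2: 0.21·(0.99 − 0.12·b)/0.04 + 0.125·b = 1.08 → b = 8.15347, a = 0.289604.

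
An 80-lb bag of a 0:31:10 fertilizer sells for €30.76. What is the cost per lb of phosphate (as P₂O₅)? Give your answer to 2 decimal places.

€1.24 per lb P₂O₅

P₂O₅ in bag = 80 × 31% = 24.8 lb.
Cost per lb P₂O₅ = €30.76 / 24.8 = €1.2403.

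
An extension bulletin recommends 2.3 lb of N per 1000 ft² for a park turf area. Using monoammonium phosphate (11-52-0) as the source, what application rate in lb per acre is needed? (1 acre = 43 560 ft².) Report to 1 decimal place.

910.8 lb of product per acre

Product per 1000 ft² = 2.3 / 11% = 20.9091 lb.
Convert to per acre: 20.9091 × 43.56 = 910.8 lb.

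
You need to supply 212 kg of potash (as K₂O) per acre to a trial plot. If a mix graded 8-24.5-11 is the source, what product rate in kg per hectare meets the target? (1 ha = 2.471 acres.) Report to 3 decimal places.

Product per acre = 212 / 11% = 1927.27 kg.
Convert to per hectare: 1927.27 × 2.471 = 4762.2909 kg.

4762.291 kg of product per hectare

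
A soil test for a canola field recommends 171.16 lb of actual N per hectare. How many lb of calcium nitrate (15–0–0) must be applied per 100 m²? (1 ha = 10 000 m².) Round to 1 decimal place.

11.4 lb of product per hundred sq m

Product per hectare = 171.16 / 15% = 1141.07 lb.
Convert to per 100 m²: 1141.07 × 0.01 = 11.4107 lb.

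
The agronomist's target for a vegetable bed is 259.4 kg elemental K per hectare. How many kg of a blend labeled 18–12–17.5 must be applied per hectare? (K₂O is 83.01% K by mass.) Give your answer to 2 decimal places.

1785.67 kg of product per hectare

As K₂O: 259.4 / 0.8301 = 312.492 kg per hectare.
Product per hectare = 312.492 / 17.5% = 1785.671 kg.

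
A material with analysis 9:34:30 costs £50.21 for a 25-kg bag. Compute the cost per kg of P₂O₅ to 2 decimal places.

£5.91 per kg P₂O₅

P₂O₅ in bag = 25 × 34% = 8.5 kg.
Cost per kg P₂O₅ = £50.21 / 8.5 = £5.9071.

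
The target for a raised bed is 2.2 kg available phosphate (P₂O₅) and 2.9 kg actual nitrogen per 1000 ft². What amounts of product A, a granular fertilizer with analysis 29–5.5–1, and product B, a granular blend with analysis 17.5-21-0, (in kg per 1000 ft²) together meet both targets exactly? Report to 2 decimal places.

Per-1000 ft² balance (a = product A, b = product B):
P₂O₅: 0.055·a + 0.21·b = 2.2
N: 0.29·a + 0.175·b = 2.9
Eliminate b: (row1) − 0.21/0.175·(row2) → -0.293·a = -1.28, so a = 4.3686.
Then b = (2.9 − 0.29·4.3686) / 0.175 = 9.33203.

4.37 kg product A, 9.33 kg product B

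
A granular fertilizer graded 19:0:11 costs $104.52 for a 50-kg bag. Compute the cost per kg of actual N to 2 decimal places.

$11.00 per kg N

N in bag = 50 × 19% = 9.5 kg.
Cost per kg N = $104.52 / 9.5 = $11.0021.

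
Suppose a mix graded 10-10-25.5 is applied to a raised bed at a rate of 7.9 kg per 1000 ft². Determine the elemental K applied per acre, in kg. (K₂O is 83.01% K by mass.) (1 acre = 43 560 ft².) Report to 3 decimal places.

K₂O per 1000 ft² = 7.9 × 25.5% = 2.0145 kg.
Elemental K = 2.0145 × 0.8301 = 1.67224 kg per 1000 ft².
Convert to per acre: 1.67224 × 43.56 = 72.8426 kg.

72.843 kg K per acre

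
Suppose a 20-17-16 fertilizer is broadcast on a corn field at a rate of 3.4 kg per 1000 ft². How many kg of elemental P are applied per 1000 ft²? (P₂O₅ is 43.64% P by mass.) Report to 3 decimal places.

0.252 kg P per thousand sq ft

P₂O₅ per 1000 ft² = 3.4 × 17% = 0.578 kg.
Elemental P = 0.578 × 0.4364 = 0.252239 kg per 1000 ft².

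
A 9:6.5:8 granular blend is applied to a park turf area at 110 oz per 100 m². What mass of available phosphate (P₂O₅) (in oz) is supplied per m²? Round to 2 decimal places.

0.07 oz P₂O₅ per sq m

P₂O₅ per 100 m² = 110 × 6.5% = 7.15 oz.
Convert to per m²: 7.15 × 0.01 = 0.0715 oz.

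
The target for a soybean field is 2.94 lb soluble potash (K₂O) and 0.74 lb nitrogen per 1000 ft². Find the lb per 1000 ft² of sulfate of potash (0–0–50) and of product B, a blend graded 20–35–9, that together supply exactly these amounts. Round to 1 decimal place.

5.2 lb sulfate of potash, 3.7 lb product B

Per-1000 ft² balance (a = sulfate of potash, b = product B):
K₂O: 0.5·a + 0.09·b = 2.94
N: 0·a + 0.2·b = 0.74
Solving simultaneously: a = 5.214, b = 3.7.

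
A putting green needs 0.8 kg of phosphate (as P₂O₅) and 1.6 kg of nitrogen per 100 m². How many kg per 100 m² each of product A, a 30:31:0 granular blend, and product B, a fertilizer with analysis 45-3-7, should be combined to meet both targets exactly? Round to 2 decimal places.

Per-100 m² balance (a = product A, b = product B):
P₂O₅: 0.31·a + 0.03·b = 0.8
N: 0.3·a + 0.45·b = 1.6
Eliminate a: (row1) − 0.31/0.3·(row2) → -0.435·b = -0.853333, so b = 1.96169.
Back-substitute: a = (0.8 − 0.03·1.96169) / 0.31 = 2.3908.

2.39 kg product A, 1.96 kg product B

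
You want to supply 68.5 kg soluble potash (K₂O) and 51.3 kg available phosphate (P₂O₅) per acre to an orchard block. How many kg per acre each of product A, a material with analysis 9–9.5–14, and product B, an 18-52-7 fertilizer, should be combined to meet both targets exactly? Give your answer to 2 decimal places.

484.19 kg product A, 10.20 kg product B

With a, b = kg per acre of product A and product B:
K₂O: 0.14·a + 0.07·b = 68.5
P₂O₅: 0.095·a + 0.52·b = 51.3
Solving simultaneously: a = 484.187, b = 10.1965.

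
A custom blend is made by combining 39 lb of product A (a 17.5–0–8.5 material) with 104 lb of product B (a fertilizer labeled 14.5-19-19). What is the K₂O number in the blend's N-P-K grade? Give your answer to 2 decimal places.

Total mass = 39 + 104 = 143 lb.
K₂O mass = 8.5%×39 + 19%×104 = 23.075 lb.
% K₂O = 23.075 / 143 = 16.1364%.

16.14% K₂O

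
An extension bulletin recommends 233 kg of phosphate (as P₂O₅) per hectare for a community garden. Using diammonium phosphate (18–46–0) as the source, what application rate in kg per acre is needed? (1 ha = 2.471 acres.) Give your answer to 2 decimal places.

Product per hectare = 233 / 46% = 506.522 kg.
Convert to per acre: 506.522 × 0.404694 = 204.987 kg.

204.99 kg of product per acre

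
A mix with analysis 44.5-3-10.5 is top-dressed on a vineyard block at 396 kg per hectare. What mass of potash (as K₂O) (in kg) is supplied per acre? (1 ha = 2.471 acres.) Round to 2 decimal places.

K₂O per hectare = 396 × 10.5% = 41.58 kg.
Convert to per acre: 41.58 × 0.404694 = 16.8272 kg.

16.83 kg K₂O per acre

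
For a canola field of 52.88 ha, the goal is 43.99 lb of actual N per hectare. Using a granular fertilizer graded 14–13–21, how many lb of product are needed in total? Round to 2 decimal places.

16615.65 lb

Product per hectare = 43.99 / 14% = 314.214 lb.
Total product = 314.214 × 52.88 = 16615.651 lb.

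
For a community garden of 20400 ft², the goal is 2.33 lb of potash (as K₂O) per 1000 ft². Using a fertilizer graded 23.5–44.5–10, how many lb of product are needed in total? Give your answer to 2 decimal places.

Product per 1000 ft² = 2.33 / 10% = 23.3 lb.
Total product = 23.3 × 20400 / 1000 = 475.32 lb.

475.32 lb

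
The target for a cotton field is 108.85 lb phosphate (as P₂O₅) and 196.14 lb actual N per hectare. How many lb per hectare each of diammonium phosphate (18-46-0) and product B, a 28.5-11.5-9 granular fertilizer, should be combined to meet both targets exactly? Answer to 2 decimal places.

76.69 lb diammonium phosphate, 639.78 lb product B

With a, b = lb per hectare of diammonium phosphate and product B:
P₂O₅: 0.46·a + 0.115·b = 108.85
N: 0.18·a + 0.285·b = 196.14
From row1: a = (108.85 − 0.115·b) / 0.46.
Into row2: 0.18·(108.85 − 0.115·b)/0.46 + 0.285·b = 196.14 → b = 639.777, a = 76.6861.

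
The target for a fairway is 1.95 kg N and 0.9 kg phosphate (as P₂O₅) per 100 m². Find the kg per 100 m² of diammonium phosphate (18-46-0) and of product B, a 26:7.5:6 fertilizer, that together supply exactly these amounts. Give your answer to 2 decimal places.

With a, b = kg per 100 m² of diammonium phosphate and product B:
N: 0.18·a + 0.26·b = 1.95
P₂O₅: 0.46·a + 0.075·b = 0.9
From row1: a = (1.95 − 0.26·b) / 0.18.
Into row2: 0.46·(1.95 − 0.26·b)/0.18 + 0.075·b = 0.9 → b = 6.92743, a = 0.82705.

0.83 kg diammonium phosphate, 6.93 kg product B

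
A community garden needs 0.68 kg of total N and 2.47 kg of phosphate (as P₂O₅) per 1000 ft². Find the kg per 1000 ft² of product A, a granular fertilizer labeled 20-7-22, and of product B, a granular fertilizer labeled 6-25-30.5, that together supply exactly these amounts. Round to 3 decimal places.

0.476 kg product A, 9.747 kg product B

Let a = kg of product A, b = kg of product B (per 1000 ft²).
N: 0.2·a + 0.06·b = 0.68
P₂O₅: 0.07·a + 0.25·b = 2.47
Eliminate b: (row1) − 0.06/0.25·(row2) → 0.1832·a = 0.0872, so a = 0.475983.
Then b = (2.47 − 0.07·0.475983) / 0.25 = 9.74672.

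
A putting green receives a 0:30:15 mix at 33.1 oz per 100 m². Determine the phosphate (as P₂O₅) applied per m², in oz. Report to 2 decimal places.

0.10 oz P₂O₅ per sq m

P₂O₅ per 100 m² = 33.1 × 30% = 9.93 oz.
Convert to per m²: 9.93 × 0.01 = 0.0993 oz.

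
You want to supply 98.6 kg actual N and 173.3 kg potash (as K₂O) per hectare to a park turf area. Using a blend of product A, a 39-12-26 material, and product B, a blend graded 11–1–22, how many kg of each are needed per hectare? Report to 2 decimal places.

With a, b = kg per hectare of product A and product B:
N: 0.39·a + 0.11·b = 98.6
K₂O: 0.26·a + 0.22·b = 173.3
From row1: a = (98.6 − 0.11·b) / 0.39.
Into row2: 0.26·(98.6 − 0.11·b)/0.39 + 0.22·b = 173.3 → b = 733.409, a = 45.9615.

45.96 kg product A, 733.41 kg product B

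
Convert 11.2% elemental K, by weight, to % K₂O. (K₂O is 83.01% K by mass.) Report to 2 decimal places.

%K₂O = 11.2 / 0.8301 = 13.4924%.

13.49% K₂O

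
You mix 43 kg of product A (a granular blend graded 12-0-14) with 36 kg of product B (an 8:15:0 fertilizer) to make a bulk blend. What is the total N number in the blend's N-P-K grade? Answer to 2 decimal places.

10.18% N

Total mass = 43 + 36 = 79 kg.
N mass = 12%×43 + 8%×36 = 8.04 kg.
% N = 8.04 / 79 = 10.1772%.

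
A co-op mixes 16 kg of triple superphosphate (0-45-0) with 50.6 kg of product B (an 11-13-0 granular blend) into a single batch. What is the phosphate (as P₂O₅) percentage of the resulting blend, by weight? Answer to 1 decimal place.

20.7% P₂O₅

Total mass = 16 + 50.6 = 66.6 kg.
P₂O₅ mass = 45%×16 + 13%×50.6 = 13.778 kg.
% P₂O₅ = 13.778 / 66.6 = 20.6877%.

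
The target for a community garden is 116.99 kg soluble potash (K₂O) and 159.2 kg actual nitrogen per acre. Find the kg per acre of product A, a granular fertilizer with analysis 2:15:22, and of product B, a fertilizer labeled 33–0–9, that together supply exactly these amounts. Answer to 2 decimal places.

342.92 kg product A, 461.64 kg product B

Let a = kg of product A, b = kg of product B (per acre).
K₂O: 0.22·a + 0.09·b = 116.99
N: 0.02·a + 0.33·b = 159.2
From row1: a = (116.99 − 0.09·b) / 0.22.
Into row2: 0.02·(116.99 − 0.09·b)/0.22 + 0.33·b = 159.2 → b = 461.641, a = 342.919.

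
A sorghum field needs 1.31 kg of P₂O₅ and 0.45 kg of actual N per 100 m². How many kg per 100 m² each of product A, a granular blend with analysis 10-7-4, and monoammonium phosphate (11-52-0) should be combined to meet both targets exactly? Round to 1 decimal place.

With a, b = kg per 100 m² of product A and monoammonium phosphate:
P₂O₅: 0.07·a + 0.52·b = 1.31
N: 0.1·a + 0.11·b = 0.45
Eliminate a: (row1) − 0.07/0.1·(row2) → 0.443·b = 0.995, so b = 2.24605.
Back-substitute: a = (1.31 − 0.52·2.24605) / 0.07 = 2.02935.

2.0 kg product A, 2.2 kg monoammonium phosphate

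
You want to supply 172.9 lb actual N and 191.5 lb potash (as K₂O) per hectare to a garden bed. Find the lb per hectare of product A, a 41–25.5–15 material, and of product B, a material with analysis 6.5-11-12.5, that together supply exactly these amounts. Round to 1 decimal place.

Let a = lb of product A, b = lb of product B (per hectare).
N: 0.41·a + 0.065·b = 172.9
K₂O: 0.15·a + 0.125·b = 191.5
Eliminate b: (row1) − 0.065/0.125·(row2) → 0.332·a = 73.32, so a = 220.843.
Then b = (191.5 − 0.15·220.843) / 0.125 = 1266.99.

220.8 lb product A, 1267.0 lb product B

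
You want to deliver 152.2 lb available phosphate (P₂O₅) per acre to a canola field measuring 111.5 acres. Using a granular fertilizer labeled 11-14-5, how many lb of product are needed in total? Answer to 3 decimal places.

121216.429 lb

Product per acre = 152.2 / 14% = 1087.14 lb.
Total product = 1087.14 × 111.5 = 121216.4286 lb.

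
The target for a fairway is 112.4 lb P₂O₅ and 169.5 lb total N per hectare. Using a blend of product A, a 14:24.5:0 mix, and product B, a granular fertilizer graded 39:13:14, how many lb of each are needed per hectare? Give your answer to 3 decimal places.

Per-hectare balance (a = product A, b = product B):
P₂O₅: 0.245·a + 0.13·b = 112.4
N: 0.14·a + 0.39·b = 169.5
Eliminate a: (row1) − 0.245/0.14·(row2) → -0.5525·b = -184.225, so b = 333.4389.
Back-substitute: a = (112.4 − 0.13·333.4389) / 0.245 = 281.8487.

281.849 lb product A, 333.439 lb product B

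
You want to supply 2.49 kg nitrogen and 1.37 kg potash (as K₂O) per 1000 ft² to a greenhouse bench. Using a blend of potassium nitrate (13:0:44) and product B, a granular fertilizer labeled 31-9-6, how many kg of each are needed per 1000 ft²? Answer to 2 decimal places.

Per-1000 ft² balance (a = potassium nitrate, b = product B):
N: 0.13·a + 0.31·b = 2.49
K₂O: 0.44·a + 0.06·b = 1.37
Eliminate a: (row1) − 0.13/0.44·(row2) → 0.292273·b = 2.08523, so b = 7.13453.
Back-substitute: a = (2.49 − 0.31·7.13453) / 0.13 = 2.14075.

2.14 kg potassium nitrate, 7.13 kg product B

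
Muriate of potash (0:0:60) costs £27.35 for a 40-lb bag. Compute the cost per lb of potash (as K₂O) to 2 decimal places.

£1.14 per lb K₂O

K₂O in bag = 40 × 60% = 24 lb.
Cost per lb K₂O = £27.35 / 24 = £1.1396.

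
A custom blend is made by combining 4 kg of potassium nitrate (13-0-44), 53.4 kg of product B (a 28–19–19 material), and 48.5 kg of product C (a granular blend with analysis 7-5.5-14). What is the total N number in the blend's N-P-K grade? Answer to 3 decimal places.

17.816% N

Total mass = 4 + 53.4 + 48.5 = 105.9 kg.
N mass = 13%×4 + 28%×53.4 + 7%×48.5 = 18.867 kg.
% N = 18.867 / 105.9 = 17.8159%.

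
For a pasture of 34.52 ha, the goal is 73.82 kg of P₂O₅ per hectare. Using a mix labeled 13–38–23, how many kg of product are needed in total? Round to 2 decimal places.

Product per hectare = 73.82 / 38% = 194.263 kg.
Total product = 194.263 × 34.52 = 6705.964 kg.

6705.96 kg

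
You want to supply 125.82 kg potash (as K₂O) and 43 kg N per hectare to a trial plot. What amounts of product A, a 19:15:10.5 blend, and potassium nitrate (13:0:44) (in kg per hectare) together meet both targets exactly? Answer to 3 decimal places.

Let a = kg of product A, b = kg of potassium nitrate (per hectare).
K₂O: 0.105·a + 0.44·b = 125.82
N: 0.19·a + 0.13·b = 43
Solving simultaneously: a = 36.6462, b = 277.2094.

36.646 kg product A, 277.209 kg potassium nitrate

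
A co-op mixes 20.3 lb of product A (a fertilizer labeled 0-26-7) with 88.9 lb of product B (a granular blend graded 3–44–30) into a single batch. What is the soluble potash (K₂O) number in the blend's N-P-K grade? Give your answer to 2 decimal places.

25.72% K₂O

Total mass = 20.3 + 88.9 = 109.2 lb.
K₂O mass = 7%×20.3 + 30%×88.9 = 28.091 lb.
% K₂O = 28.091 / 109.2 = 25.7244%.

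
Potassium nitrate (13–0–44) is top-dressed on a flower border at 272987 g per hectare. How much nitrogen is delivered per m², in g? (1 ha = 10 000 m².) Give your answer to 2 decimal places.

3.55 g N per sq m

nitrogen per hectare = 272987 × 13% = 35488.3 g.
Convert to per m²: 35488.3 × 0.0001 = 3.54883 g.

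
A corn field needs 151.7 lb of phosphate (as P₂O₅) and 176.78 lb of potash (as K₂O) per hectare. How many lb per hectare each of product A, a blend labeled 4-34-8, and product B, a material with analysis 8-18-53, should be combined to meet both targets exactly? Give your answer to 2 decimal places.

293.01 lb product A, 289.32 lb product B

Let a = lb of product A, b = lb of product B (per hectare).
P₂O₅: 0.34·a + 0.18·b = 151.7
K₂O: 0.08·a + 0.53·b = 176.78
From row1: a = (151.7 − 0.18·b) / 0.34.
Into row2: 0.08·(151.7 − 0.18·b)/0.34 + 0.53·b = 176.78 → b = 289.3197, a = 293.007.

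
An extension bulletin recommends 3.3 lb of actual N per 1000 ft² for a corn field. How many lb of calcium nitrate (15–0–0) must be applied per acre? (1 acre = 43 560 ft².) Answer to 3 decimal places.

Product per 1000 ft² = 3.3 / 15% = 22 lb.
Convert to per acre: 22 × 43.56 = 958.32 lb.

958.320 lb of product per acre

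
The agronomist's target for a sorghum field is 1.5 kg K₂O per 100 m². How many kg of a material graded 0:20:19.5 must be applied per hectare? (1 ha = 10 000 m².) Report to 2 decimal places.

769.23 kg of product per hectare

Product per 100 m² = 1.5 / 19.5% = 7.69231 kg.
Convert to per hectare: 7.69231 × 100 = 769.231 kg.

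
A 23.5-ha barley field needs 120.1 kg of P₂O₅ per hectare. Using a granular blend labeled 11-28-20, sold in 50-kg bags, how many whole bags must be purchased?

202 bags

Product per hectare = 120.1 / 28% = 428.929 kg.
Total product = 428.929 × 23.5 = 10079.8 kg.
Bags = ⌈10079.8 / 50⌉ = 202.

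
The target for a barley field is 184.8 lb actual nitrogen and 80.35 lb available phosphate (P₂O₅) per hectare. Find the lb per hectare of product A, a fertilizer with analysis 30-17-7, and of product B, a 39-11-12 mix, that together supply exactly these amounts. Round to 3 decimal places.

330.586 lb product A, 219.550 lb product B

Let a = lb of product A, b = lb of product B (per hectare).
N: 0.3·a + 0.39·b = 184.8
P₂O₅: 0.17·a + 0.11·b = 80.35
From row1: a = (184.8 − 0.39·b) / 0.3.
Into row2: 0.17·(184.8 − 0.39·b)/0.3 + 0.11·b = 80.35 → b = 219.5495, a = 330.5856.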